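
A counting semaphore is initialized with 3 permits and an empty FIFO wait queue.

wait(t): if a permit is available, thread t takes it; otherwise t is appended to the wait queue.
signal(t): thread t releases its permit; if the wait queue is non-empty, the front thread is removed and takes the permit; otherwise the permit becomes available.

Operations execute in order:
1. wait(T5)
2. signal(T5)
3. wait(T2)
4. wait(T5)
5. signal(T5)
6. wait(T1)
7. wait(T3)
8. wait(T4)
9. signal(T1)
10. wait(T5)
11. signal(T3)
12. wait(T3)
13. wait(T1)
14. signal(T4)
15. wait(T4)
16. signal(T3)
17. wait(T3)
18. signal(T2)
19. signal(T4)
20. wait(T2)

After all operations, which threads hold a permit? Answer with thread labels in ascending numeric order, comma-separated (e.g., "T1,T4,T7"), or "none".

Step 1: wait(T5) -> count=2 queue=[] holders={T5}
Step 2: signal(T5) -> count=3 queue=[] holders={none}
Step 3: wait(T2) -> count=2 queue=[] holders={T2}
Step 4: wait(T5) -> count=1 queue=[] holders={T2,T5}
Step 5: signal(T5) -> count=2 queue=[] holders={T2}
Step 6: wait(T1) -> count=1 queue=[] holders={T1,T2}
Step 7: wait(T3) -> count=0 queue=[] holders={T1,T2,T3}
Step 8: wait(T4) -> count=0 queue=[T4] holders={T1,T2,T3}
Step 9: signal(T1) -> count=0 queue=[] holders={T2,T3,T4}
Step 10: wait(T5) -> count=0 queue=[T5] holders={T2,T3,T4}
Step 11: signal(T3) -> count=0 queue=[] holders={T2,T4,T5}
Step 12: wait(T3) -> count=0 queue=[T3] holders={T2,T4,T5}
Step 13: wait(T1) -> count=0 queue=[T3,T1] holders={T2,T4,T5}
Step 14: signal(T4) -> count=0 queue=[T1] holders={T2,T3,T5}
Step 15: wait(T4) -> count=0 queue=[T1,T4] holders={T2,T3,T5}
Step 16: signal(T3) -> count=0 queue=[T4] holders={T1,T2,T5}
Step 17: wait(T3) -> count=0 queue=[T4,T3] holders={T1,T2,T5}
Step 18: signal(T2) -> count=0 queue=[T3] holders={T1,T4,T5}
Step 19: signal(T4) -> count=0 queue=[] holders={T1,T3,T5}
Step 20: wait(T2) -> count=0 queue=[T2] holders={T1,T3,T5}
Final holders: T1,T3,T5

Answer: T1,T3,T5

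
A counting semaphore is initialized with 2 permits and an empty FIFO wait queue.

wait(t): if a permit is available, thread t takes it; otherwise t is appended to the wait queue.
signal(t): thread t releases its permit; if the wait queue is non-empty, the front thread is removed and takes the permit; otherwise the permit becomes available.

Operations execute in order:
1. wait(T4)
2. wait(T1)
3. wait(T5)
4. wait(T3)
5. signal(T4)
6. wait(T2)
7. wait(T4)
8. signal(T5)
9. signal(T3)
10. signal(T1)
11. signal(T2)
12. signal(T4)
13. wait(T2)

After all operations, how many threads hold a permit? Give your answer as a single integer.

Answer: 1

Derivation:
Step 1: wait(T4) -> count=1 queue=[] holders={T4}
Step 2: wait(T1) -> count=0 queue=[] holders={T1,T4}
Step 3: wait(T5) -> count=0 queue=[T5] holders={T1,T4}
Step 4: wait(T3) -> count=0 queue=[T5,T3] holders={T1,T4}
Step 5: signal(T4) -> count=0 queue=[T3] holders={T1,T5}
Step 6: wait(T2) -> count=0 queue=[T3,T2] holders={T1,T5}
Step 7: wait(T4) -> count=0 queue=[T3,T2,T4] holders={T1,T5}
Step 8: signal(T5) -> count=0 queue=[T2,T4] holders={T1,T3}
Step 9: signal(T3) -> count=0 queue=[T4] holders={T1,T2}
Step 10: signal(T1) -> count=0 queue=[] holders={T2,T4}
Step 11: signal(T2) -> count=1 queue=[] holders={T4}
Step 12: signal(T4) -> count=2 queue=[] holders={none}
Step 13: wait(T2) -> count=1 queue=[] holders={T2}
Final holders: {T2} -> 1 thread(s)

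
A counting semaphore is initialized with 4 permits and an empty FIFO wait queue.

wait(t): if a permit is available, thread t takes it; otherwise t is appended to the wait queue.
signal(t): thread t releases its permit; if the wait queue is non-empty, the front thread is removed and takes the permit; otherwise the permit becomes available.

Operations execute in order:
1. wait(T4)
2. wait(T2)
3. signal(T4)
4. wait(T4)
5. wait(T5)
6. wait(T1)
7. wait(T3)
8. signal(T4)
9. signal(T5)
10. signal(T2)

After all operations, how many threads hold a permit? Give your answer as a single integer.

Step 1: wait(T4) -> count=3 queue=[] holders={T4}
Step 2: wait(T2) -> count=2 queue=[] holders={T2,T4}
Step 3: signal(T4) -> count=3 queue=[] holders={T2}
Step 4: wait(T4) -> count=2 queue=[] holders={T2,T4}
Step 5: wait(T5) -> count=1 queue=[] holders={T2,T4,T5}
Step 6: wait(T1) -> count=0 queue=[] holders={T1,T2,T4,T5}
Step 7: wait(T3) -> count=0 queue=[T3] holders={T1,T2,T4,T5}
Step 8: signal(T4) -> count=0 queue=[] holders={T1,T2,T3,T5}
Step 9: signal(T5) -> count=1 queue=[] holders={T1,T2,T3}
Step 10: signal(T2) -> count=2 queue=[] holders={T1,T3}
Final holders: {T1,T3} -> 2 thread(s)

Answer: 2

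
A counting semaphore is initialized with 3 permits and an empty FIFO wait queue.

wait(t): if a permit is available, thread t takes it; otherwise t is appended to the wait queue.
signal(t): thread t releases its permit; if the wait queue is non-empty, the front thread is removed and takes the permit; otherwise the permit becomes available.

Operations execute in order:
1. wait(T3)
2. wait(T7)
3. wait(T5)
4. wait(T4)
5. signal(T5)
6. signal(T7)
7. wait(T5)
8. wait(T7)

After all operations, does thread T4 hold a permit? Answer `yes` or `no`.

Answer: yes

Derivation:
Step 1: wait(T3) -> count=2 queue=[] holders={T3}
Step 2: wait(T7) -> count=1 queue=[] holders={T3,T7}
Step 3: wait(T5) -> count=0 queue=[] holders={T3,T5,T7}
Step 4: wait(T4) -> count=0 queue=[T4] holders={T3,T5,T7}
Step 5: signal(T5) -> count=0 queue=[] holders={T3,T4,T7}
Step 6: signal(T7) -> count=1 queue=[] holders={T3,T4}
Step 7: wait(T5) -> count=0 queue=[] holders={T3,T4,T5}
Step 8: wait(T7) -> count=0 queue=[T7] holders={T3,T4,T5}
Final holders: {T3,T4,T5} -> T4 in holders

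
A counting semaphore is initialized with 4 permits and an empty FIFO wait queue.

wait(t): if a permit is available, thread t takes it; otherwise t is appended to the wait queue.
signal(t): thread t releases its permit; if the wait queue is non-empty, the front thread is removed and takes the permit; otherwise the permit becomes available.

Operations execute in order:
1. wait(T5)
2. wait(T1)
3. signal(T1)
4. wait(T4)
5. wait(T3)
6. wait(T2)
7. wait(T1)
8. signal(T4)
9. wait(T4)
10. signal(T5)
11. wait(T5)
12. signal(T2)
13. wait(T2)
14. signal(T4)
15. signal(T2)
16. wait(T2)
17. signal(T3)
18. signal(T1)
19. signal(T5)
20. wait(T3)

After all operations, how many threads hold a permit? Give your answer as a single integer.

Step 1: wait(T5) -> count=3 queue=[] holders={T5}
Step 2: wait(T1) -> count=2 queue=[] holders={T1,T5}
Step 3: signal(T1) -> count=3 queue=[] holders={T5}
Step 4: wait(T4) -> count=2 queue=[] holders={T4,T5}
Step 5: wait(T3) -> count=1 queue=[] holders={T3,T4,T5}
Step 6: wait(T2) -> count=0 queue=[] holders={T2,T3,T4,T5}
Step 7: wait(T1) -> count=0 queue=[T1] holders={T2,T3,T4,T5}
Step 8: signal(T4) -> count=0 queue=[] holders={T1,T2,T3,T5}
Step 9: wait(T4) -> count=0 queue=[T4] holders={T1,T2,T3,T5}
Step 10: signal(T5) -> count=0 queue=[] holders={T1,T2,T3,T4}
Step 11: wait(T5) -> count=0 queue=[T5] holders={T1,T2,T3,T4}
Step 12: signal(T2) -> count=0 queue=[] holders={T1,T3,T4,T5}
Step 13: wait(T2) -> count=0 queue=[T2] holders={T1,T3,T4,T5}
Step 14: signal(T4) -> count=0 queue=[] holders={T1,T2,T3,T5}
Step 15: signal(T2) -> count=1 queue=[] holders={T1,T3,T5}
Step 16: wait(T2) -> count=0 queue=[] holders={T1,T2,T3,T5}
Step 17: signal(T3) -> count=1 queue=[] holders={T1,T2,T5}
Step 18: signal(T1) -> count=2 queue=[] holders={T2,T5}
Step 19: signal(T5) -> count=3 queue=[] holders={T2}
Step 20: wait(T3) -> count=2 queue=[] holders={T2,T3}
Final holders: {T2,T3} -> 2 thread(s)

Answer: 2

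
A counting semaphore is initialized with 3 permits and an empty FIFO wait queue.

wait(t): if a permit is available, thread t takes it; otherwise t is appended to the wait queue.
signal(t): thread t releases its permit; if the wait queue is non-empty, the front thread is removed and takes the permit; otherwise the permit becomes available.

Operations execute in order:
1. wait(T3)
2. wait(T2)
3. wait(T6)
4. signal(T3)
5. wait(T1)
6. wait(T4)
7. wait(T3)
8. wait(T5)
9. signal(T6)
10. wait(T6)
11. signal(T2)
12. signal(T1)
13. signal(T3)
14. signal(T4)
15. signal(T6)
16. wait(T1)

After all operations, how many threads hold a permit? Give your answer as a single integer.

Answer: 2

Derivation:
Step 1: wait(T3) -> count=2 queue=[] holders={T3}
Step 2: wait(T2) -> count=1 queue=[] holders={T2,T3}
Step 3: wait(T6) -> count=0 queue=[] holders={T2,T3,T6}
Step 4: signal(T3) -> count=1 queue=[] holders={T2,T6}
Step 5: wait(T1) -> count=0 queue=[] holders={T1,T2,T6}
Step 6: wait(T4) -> count=0 queue=[T4] holders={T1,T2,T6}
Step 7: wait(T3) -> count=0 queue=[T4,T3] holders={T1,T2,T6}
Step 8: wait(T5) -> count=0 queue=[T4,T3,T5] holders={T1,T2,T6}
Step 9: signal(T6) -> count=0 queue=[T3,T5] holders={T1,T2,T4}
Step 10: wait(T6) -> count=0 queue=[T3,T5,T6] holders={T1,T2,T4}
Step 11: signal(T2) -> count=0 queue=[T5,T6] holders={T1,T3,T4}
Step 12: signal(T1) -> count=0 queue=[T6] holders={T3,T4,T5}
Step 13: signal(T3) -> count=0 queue=[] holders={T4,T5,T6}
Step 14: signal(T4) -> count=1 queue=[] holders={T5,T6}
Step 15: signal(T6) -> count=2 queue=[] holders={T5}
Step 16: wait(T1) -> count=1 queue=[] holders={T1,T5}
Final holders: {T1,T5} -> 2 thread(s)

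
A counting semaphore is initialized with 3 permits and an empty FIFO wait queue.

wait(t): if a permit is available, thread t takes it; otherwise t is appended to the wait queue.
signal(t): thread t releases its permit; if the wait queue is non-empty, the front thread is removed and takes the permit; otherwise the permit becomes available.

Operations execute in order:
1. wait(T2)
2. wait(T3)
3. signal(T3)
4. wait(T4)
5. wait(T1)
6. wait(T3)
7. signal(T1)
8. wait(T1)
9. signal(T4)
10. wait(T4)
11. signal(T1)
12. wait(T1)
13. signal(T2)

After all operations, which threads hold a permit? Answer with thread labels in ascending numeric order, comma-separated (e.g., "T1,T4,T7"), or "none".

Step 1: wait(T2) -> count=2 queue=[] holders={T2}
Step 2: wait(T3) -> count=1 queue=[] holders={T2,T3}
Step 3: signal(T3) -> count=2 queue=[] holders={T2}
Step 4: wait(T4) -> count=1 queue=[] holders={T2,T4}
Step 5: wait(T1) -> count=0 queue=[] holders={T1,T2,T4}
Step 6: wait(T3) -> count=0 queue=[T3] holders={T1,T2,T4}
Step 7: signal(T1) -> count=0 queue=[] holders={T2,T3,T4}
Step 8: wait(T1) -> count=0 queue=[T1] holders={T2,T3,T4}
Step 9: signal(T4) -> count=0 queue=[] holders={T1,T2,T3}
Step 10: wait(T4) -> count=0 queue=[T4] holders={T1,T2,T3}
Step 11: signal(T1) -> count=0 queue=[] holders={T2,T3,T4}
Step 12: wait(T1) -> count=0 queue=[T1] holders={T2,T3,T4}
Step 13: signal(T2) -> count=0 queue=[] holders={T1,T3,T4}
Final holders: T1,T3,T4

Answer: T1,T3,T4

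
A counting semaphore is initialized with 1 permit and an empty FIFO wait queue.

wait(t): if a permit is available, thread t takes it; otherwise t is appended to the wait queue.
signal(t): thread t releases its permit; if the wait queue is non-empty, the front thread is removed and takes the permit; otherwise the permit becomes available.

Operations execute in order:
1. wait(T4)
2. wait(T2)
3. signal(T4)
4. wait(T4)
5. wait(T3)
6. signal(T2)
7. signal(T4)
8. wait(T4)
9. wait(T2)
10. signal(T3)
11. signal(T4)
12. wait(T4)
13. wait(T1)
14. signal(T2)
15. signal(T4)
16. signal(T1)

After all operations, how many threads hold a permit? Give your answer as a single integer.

Answer: 0

Derivation:
Step 1: wait(T4) -> count=0 queue=[] holders={T4}
Step 2: wait(T2) -> count=0 queue=[T2] holders={T4}
Step 3: signal(T4) -> count=0 queue=[] holders={T2}
Step 4: wait(T4) -> count=0 queue=[T4] holders={T2}
Step 5: wait(T3) -> count=0 queue=[T4,T3] holders={T2}
Step 6: signal(T2) -> count=0 queue=[T3] holders={T4}
Step 7: signal(T4) -> count=0 queue=[] holders={T3}
Step 8: wait(T4) -> count=0 queue=[T4] holders={T3}
Step 9: wait(T2) -> count=0 queue=[T4,T2] holders={T3}
Step 10: signal(T3) -> count=0 queue=[T2] holders={T4}
Step 11: signal(T4) -> count=0 queue=[] holders={T2}
Step 12: wait(T4) -> count=0 queue=[T4] holders={T2}
Step 13: wait(T1) -> count=0 queue=[T4,T1] holders={T2}
Step 14: signal(T2) -> count=0 queue=[T1] holders={T4}
Step 15: signal(T4) -> count=0 queue=[] holders={T1}
Step 16: signal(T1) -> count=1 queue=[] holders={none}
Final holders: {none} -> 0 thread(s)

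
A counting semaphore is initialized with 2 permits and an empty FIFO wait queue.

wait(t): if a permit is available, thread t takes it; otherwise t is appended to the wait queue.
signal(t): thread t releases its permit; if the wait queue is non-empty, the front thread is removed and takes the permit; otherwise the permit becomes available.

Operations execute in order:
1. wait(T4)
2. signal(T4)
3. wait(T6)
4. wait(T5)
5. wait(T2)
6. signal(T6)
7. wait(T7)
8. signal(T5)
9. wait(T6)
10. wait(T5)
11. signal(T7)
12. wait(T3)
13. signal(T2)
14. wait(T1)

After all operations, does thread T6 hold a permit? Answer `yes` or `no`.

Answer: yes

Derivation:
Step 1: wait(T4) -> count=1 queue=[] holders={T4}
Step 2: signal(T4) -> count=2 queue=[] holders={none}
Step 3: wait(T6) -> count=1 queue=[] holders={T6}
Step 4: wait(T5) -> count=0 queue=[] holders={T5,T6}
Step 5: wait(T2) -> count=0 queue=[T2] holders={T5,T6}
Step 6: signal(T6) -> count=0 queue=[] holders={T2,T5}
Step 7: wait(T7) -> count=0 queue=[T7] holders={T2,T5}
Step 8: signal(T5) -> count=0 queue=[] holders={T2,T7}
Step 9: wait(T6) -> count=0 queue=[T6] holders={T2,T7}
Step 10: wait(T5) -> count=0 queue=[T6,T5] holders={T2,T7}
Step 11: signal(T7) -> count=0 queue=[T5] holders={T2,T6}
Step 12: wait(T3) -> count=0 queue=[T5,T3] holders={T2,T6}
Step 13: signal(T2) -> count=0 queue=[T3] holders={T5,T6}
Step 14: wait(T1) -> count=0 queue=[T3,T1] holders={T5,T6}
Final holders: {T5,T6} -> T6 in holders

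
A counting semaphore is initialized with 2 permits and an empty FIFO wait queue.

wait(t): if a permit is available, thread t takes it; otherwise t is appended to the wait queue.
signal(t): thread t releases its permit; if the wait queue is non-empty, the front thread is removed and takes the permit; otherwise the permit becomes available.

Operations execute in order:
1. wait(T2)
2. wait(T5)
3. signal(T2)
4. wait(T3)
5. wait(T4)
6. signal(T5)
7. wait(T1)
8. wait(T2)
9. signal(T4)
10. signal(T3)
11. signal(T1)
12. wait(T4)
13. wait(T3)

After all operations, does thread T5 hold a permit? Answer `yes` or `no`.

Step 1: wait(T2) -> count=1 queue=[] holders={T2}
Step 2: wait(T5) -> count=0 queue=[] holders={T2,T5}
Step 3: signal(T2) -> count=1 queue=[] holders={T5}
Step 4: wait(T3) -> count=0 queue=[] holders={T3,T5}
Step 5: wait(T4) -> count=0 queue=[T4] holders={T3,T5}
Step 6: signal(T5) -> count=0 queue=[] holders={T3,T4}
Step 7: wait(T1) -> count=0 queue=[T1] holders={T3,T4}
Step 8: wait(T2) -> count=0 queue=[T1,T2] holders={T3,T4}
Step 9: signal(T4) -> count=0 queue=[T2] holders={T1,T3}
Step 10: signal(T3) -> count=0 queue=[] holders={T1,T2}
Step 11: signal(T1) -> count=1 queue=[] holders={T2}
Step 12: wait(T4) -> count=0 queue=[] holders={T2,T4}
Step 13: wait(T3) -> count=0 queue=[T3] holders={T2,T4}
Final holders: {T2,T4} -> T5 not in holders

Answer: no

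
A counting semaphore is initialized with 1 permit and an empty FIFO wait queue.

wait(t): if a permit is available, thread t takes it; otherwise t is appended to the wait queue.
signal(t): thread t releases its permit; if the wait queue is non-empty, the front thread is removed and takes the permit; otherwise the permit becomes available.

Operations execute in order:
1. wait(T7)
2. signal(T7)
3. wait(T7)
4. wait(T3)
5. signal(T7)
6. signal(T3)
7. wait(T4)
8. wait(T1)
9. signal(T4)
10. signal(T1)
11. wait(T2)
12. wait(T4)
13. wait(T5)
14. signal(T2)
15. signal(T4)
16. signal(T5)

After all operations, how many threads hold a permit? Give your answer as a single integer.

Answer: 0

Derivation:
Step 1: wait(T7) -> count=0 queue=[] holders={T7}
Step 2: signal(T7) -> count=1 queue=[] holders={none}
Step 3: wait(T7) -> count=0 queue=[] holders={T7}
Step 4: wait(T3) -> count=0 queue=[T3] holders={T7}
Step 5: signal(T7) -> count=0 queue=[] holders={T3}
Step 6: signal(T3) -> count=1 queue=[] holders={none}
Step 7: wait(T4) -> count=0 queue=[] holders={T4}
Step 8: wait(T1) -> count=0 queue=[T1] holders={T4}
Step 9: signal(T4) -> count=0 queue=[] holders={T1}
Step 10: signal(T1) -> count=1 queue=[] holders={none}
Step 11: wait(T2) -> count=0 queue=[] holders={T2}
Step 12: wait(T4) -> count=0 queue=[T4] holders={T2}
Step 13: wait(T5) -> count=0 queue=[T4,T5] holders={T2}
Step 14: signal(T2) -> count=0 queue=[T5] holders={T4}
Step 15: signal(T4) -> count=0 queue=[] holders={T5}
Step 16: signal(T5) -> count=1 queue=[] holders={none}
Final holders: {none} -> 0 thread(s)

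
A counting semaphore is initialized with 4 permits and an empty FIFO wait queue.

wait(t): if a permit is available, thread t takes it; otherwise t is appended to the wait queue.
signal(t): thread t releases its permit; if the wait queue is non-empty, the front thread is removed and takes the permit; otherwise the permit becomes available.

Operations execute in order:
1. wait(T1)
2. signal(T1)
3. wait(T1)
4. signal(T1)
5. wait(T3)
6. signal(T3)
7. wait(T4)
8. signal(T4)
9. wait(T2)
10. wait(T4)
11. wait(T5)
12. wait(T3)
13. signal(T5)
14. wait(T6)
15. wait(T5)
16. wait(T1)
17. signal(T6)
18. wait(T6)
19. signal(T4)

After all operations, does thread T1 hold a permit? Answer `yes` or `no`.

Step 1: wait(T1) -> count=3 queue=[] holders={T1}
Step 2: signal(T1) -> count=4 queue=[] holders={none}
Step 3: wait(T1) -> count=3 queue=[] holders={T1}
Step 4: signal(T1) -> count=4 queue=[] holders={none}
Step 5: wait(T3) -> count=3 queue=[] holders={T3}
Step 6: signal(T3) -> count=4 queue=[] holders={none}
Step 7: wait(T4) -> count=3 queue=[] holders={T4}
Step 8: signal(T4) -> count=4 queue=[] holders={none}
Step 9: wait(T2) -> count=3 queue=[] holders={T2}
Step 10: wait(T4) -> count=2 queue=[] holders={T2,T4}
Step 11: wait(T5) -> count=1 queue=[] holders={T2,T4,T5}
Step 12: wait(T3) -> count=0 queue=[] holders={T2,T3,T4,T5}
Step 13: signal(T5) -> count=1 queue=[] holders={T2,T3,T4}
Step 14: wait(T6) -> count=0 queue=[] holders={T2,T3,T4,T6}
Step 15: wait(T5) -> count=0 queue=[T5] holders={T2,T3,T4,T6}
Step 16: wait(T1) -> count=0 queue=[T5,T1] holders={T2,T3,T4,T6}
Step 17: signal(T6) -> count=0 queue=[T1] holders={T2,T3,T4,T5}
Step 18: wait(T6) -> count=0 queue=[T1,T6] holders={T2,T3,T4,T5}
Step 19: signal(T4) -> count=0 queue=[T6] holders={T1,T2,T3,T5}
Final holders: {T1,T2,T3,T5} -> T1 in holders

Answer: yes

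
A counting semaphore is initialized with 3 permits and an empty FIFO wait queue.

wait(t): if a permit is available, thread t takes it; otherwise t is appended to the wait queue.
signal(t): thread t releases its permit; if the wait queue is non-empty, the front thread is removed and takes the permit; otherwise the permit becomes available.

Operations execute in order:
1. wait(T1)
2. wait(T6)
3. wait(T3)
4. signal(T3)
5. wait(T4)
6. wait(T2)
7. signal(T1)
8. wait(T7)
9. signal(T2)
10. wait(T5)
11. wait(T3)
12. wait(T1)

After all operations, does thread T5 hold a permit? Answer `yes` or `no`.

Step 1: wait(T1) -> count=2 queue=[] holders={T1}
Step 2: wait(T6) -> count=1 queue=[] holders={T1,T6}
Step 3: wait(T3) -> count=0 queue=[] holders={T1,T3,T6}
Step 4: signal(T3) -> count=1 queue=[] holders={T1,T6}
Step 5: wait(T4) -> count=0 queue=[] holders={T1,T4,T6}
Step 6: wait(T2) -> count=0 queue=[T2] holders={T1,T4,T6}
Step 7: signal(T1) -> count=0 queue=[] holders={T2,T4,T6}
Step 8: wait(T7) -> count=0 queue=[T7] holders={T2,T4,T6}
Step 9: signal(T2) -> count=0 queue=[] holders={T4,T6,T7}
Step 10: wait(T5) -> count=0 queue=[T5] holders={T4,T6,T7}
Step 11: wait(T3) -> count=0 queue=[T5,T3] holders={T4,T6,T7}
Step 12: wait(T1) -> count=0 queue=[T5,T3,T1] holders={T4,T6,T7}
Final holders: {T4,T6,T7} -> T5 not in holders

Answer: no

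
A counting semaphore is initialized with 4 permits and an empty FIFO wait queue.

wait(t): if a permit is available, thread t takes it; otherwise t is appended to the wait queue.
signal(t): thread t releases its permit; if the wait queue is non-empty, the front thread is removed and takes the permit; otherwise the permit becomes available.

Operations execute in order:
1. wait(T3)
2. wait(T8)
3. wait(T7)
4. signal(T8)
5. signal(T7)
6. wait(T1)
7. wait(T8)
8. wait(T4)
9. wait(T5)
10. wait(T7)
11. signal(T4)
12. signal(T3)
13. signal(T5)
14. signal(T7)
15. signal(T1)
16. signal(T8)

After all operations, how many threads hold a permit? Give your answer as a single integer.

Step 1: wait(T3) -> count=3 queue=[] holders={T3}
Step 2: wait(T8) -> count=2 queue=[] holders={T3,T8}
Step 3: wait(T7) -> count=1 queue=[] holders={T3,T7,T8}
Step 4: signal(T8) -> count=2 queue=[] holders={T3,T7}
Step 5: signal(T7) -> count=3 queue=[] holders={T3}
Step 6: wait(T1) -> count=2 queue=[] holders={T1,T3}
Step 7: wait(T8) -> count=1 queue=[] holders={T1,T3,T8}
Step 8: wait(T4) -> count=0 queue=[] holders={T1,T3,T4,T8}
Step 9: wait(T5) -> count=0 queue=[T5] holders={T1,T3,T4,T8}
Step 10: wait(T7) -> count=0 queue=[T5,T7] holders={T1,T3,T4,T8}
Step 11: signal(T4) -> count=0 queue=[T7] holders={T1,T3,T5,T8}
Step 12: signal(T3) -> count=0 queue=[] holders={T1,T5,T7,T8}
Step 13: signal(T5) -> count=1 queue=[] holders={T1,T7,T8}
Step 14: signal(T7) -> count=2 queue=[] holders={T1,T8}
Step 15: signal(T1) -> count=3 queue=[] holders={T8}
Step 16: signal(T8) -> count=4 queue=[] holders={none}
Final holders: {none} -> 0 thread(s)

Answer: 0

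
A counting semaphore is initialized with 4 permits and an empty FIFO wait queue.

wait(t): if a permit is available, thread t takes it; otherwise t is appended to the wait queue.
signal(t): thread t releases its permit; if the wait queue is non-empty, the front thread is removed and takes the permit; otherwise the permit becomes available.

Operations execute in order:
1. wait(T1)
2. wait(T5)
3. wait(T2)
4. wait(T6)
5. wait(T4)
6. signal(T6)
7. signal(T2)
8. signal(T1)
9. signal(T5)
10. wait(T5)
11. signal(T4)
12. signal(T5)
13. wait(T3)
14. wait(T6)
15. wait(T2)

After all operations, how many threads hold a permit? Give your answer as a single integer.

Step 1: wait(T1) -> count=3 queue=[] holders={T1}
Step 2: wait(T5) -> count=2 queue=[] holders={T1,T5}
Step 3: wait(T2) -> count=1 queue=[] holders={T1,T2,T5}
Step 4: wait(T6) -> count=0 queue=[] holders={T1,T2,T5,T6}
Step 5: wait(T4) -> count=0 queue=[T4] holders={T1,T2,T5,T6}
Step 6: signal(T6) -> count=0 queue=[] holders={T1,T2,T4,T5}
Step 7: signal(T2) -> count=1 queue=[] holders={T1,T4,T5}
Step 8: signal(T1) -> count=2 queue=[] holders={T4,T5}
Step 9: signal(T5) -> count=3 queue=[] holders={T4}
Step 10: wait(T5) -> count=2 queue=[] holders={T4,T5}
Step 11: signal(T4) -> count=3 queue=[] holders={T5}
Step 12: signal(T5) -> count=4 queue=[] holders={none}
Step 13: wait(T3) -> count=3 queue=[] holders={T3}
Step 14: wait(T6) -> count=2 queue=[] holders={T3,T6}
Step 15: wait(T2) -> count=1 queue=[] holders={T2,T3,T6}
Final holders: {T2,T3,T6} -> 3 thread(s)

Answer: 3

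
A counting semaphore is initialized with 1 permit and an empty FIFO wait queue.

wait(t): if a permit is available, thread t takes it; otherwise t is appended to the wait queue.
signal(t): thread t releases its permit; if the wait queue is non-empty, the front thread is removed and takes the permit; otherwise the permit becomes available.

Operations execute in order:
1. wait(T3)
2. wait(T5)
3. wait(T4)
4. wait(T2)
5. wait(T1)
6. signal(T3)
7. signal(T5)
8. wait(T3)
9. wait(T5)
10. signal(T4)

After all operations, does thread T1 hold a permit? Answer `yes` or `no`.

Answer: no

Derivation:
Step 1: wait(T3) -> count=0 queue=[] holders={T3}
Step 2: wait(T5) -> count=0 queue=[T5] holders={T3}
Step 3: wait(T4) -> count=0 queue=[T5,T4] holders={T3}
Step 4: wait(T2) -> count=0 queue=[T5,T4,T2] holders={T3}
Step 5: wait(T1) -> count=0 queue=[T5,T4,T2,T1] holders={T3}
Step 6: signal(T3) -> count=0 queue=[T4,T2,T1] holders={T5}
Step 7: signal(T5) -> count=0 queue=[T2,T1] holders={T4}
Step 8: wait(T3) -> count=0 queue=[T2,T1,T3] holders={T4}
Step 9: wait(T5) -> count=0 queue=[T2,T1,T3,T5] holders={T4}
Step 10: signal(T4) -> count=0 queue=[T1,T3,T5] holders={T2}
Final holders: {T2} -> T1 not in holders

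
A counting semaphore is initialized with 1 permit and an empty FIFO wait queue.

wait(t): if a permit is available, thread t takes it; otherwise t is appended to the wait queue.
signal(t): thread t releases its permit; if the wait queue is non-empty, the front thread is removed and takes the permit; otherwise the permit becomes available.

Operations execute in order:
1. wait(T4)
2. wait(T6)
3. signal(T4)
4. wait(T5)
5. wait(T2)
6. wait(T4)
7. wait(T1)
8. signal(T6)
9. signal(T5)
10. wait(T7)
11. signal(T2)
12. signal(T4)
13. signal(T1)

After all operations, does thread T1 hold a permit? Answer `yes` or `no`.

Step 1: wait(T4) -> count=0 queue=[] holders={T4}
Step 2: wait(T6) -> count=0 queue=[T6] holders={T4}
Step 3: signal(T4) -> count=0 queue=[] holders={T6}
Step 4: wait(T5) -> count=0 queue=[T5] holders={T6}
Step 5: wait(T2) -> count=0 queue=[T5,T2] holders={T6}
Step 6: wait(T4) -> count=0 queue=[T5,T2,T4] holders={T6}
Step 7: wait(T1) -> count=0 queue=[T5,T2,T4,T1] holders={T6}
Step 8: signal(T6) -> count=0 queue=[T2,T4,T1] holders={T5}
Step 9: signal(T5) -> count=0 queue=[T4,T1] holders={T2}
Step 10: wait(T7) -> count=0 queue=[T4,T1,T7] holders={T2}
Step 11: signal(T2) -> count=0 queue=[T1,T7] holders={T4}
Step 12: signal(T4) -> count=0 queue=[T7] holders={T1}
Step 13: signal(T1) -> count=0 queue=[] holders={T7}
Final holders: {T7} -> T1 not in holders

Answer: no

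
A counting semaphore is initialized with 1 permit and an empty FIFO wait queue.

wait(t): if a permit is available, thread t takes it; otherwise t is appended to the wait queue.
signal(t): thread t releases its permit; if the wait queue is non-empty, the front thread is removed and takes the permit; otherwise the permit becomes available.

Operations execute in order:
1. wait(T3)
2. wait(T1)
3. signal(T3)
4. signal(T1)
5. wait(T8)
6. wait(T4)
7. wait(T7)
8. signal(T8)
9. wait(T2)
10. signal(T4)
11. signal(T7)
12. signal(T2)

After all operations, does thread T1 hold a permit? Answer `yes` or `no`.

Step 1: wait(T3) -> count=0 queue=[] holders={T3}
Step 2: wait(T1) -> count=0 queue=[T1] holders={T3}
Step 3: signal(T3) -> count=0 queue=[] holders={T1}
Step 4: signal(T1) -> count=1 queue=[] holders={none}
Step 5: wait(T8) -> count=0 queue=[] holders={T8}
Step 6: wait(T4) -> count=0 queue=[T4] holders={T8}
Step 7: wait(T7) -> count=0 queue=[T4,T7] holders={T8}
Step 8: signal(T8) -> count=0 queue=[T7] holders={T4}
Step 9: wait(T2) -> count=0 queue=[T7,T2] holders={T4}
Step 10: signal(T4) -> count=0 queue=[T2] holders={T7}
Step 11: signal(T7) -> count=0 queue=[] holders={T2}
Step 12: signal(T2) -> count=1 queue=[] holders={none}
Final holders: {none} -> T1 not in holders

Answer: no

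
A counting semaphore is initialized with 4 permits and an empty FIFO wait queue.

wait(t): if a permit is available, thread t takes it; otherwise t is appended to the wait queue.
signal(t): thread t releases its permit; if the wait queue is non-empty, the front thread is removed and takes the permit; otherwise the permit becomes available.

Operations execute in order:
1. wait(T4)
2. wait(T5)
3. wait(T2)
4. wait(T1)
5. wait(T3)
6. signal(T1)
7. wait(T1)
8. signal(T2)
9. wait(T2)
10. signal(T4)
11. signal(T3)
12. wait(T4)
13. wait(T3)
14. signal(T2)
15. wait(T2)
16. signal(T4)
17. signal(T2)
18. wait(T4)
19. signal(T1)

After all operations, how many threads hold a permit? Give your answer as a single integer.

Step 1: wait(T4) -> count=3 queue=[] holders={T4}
Step 2: wait(T5) -> count=2 queue=[] holders={T4,T5}
Step 3: wait(T2) -> count=1 queue=[] holders={T2,T4,T5}
Step 4: wait(T1) -> count=0 queue=[] holders={T1,T2,T4,T5}
Step 5: wait(T3) -> count=0 queue=[T3] holders={T1,T2,T4,T5}
Step 6: signal(T1) -> count=0 queue=[] holders={T2,T3,T4,T5}
Step 7: wait(T1) -> count=0 queue=[T1] holders={T2,T3,T4,T5}
Step 8: signal(T2) -> count=0 queue=[] holders={T1,T3,T4,T5}
Step 9: wait(T2) -> count=0 queue=[T2] holders={T1,T3,T4,T5}
Step 10: signal(T4) -> count=0 queue=[] holders={T1,T2,T3,T5}
Step 11: signal(T3) -> count=1 queue=[] holders={T1,T2,T5}
Step 12: wait(T4) -> count=0 queue=[] holders={T1,T2,T4,T5}
Step 13: wait(T3) -> count=0 queue=[T3] holders={T1,T2,T4,T5}
Step 14: signal(T2) -> count=0 queue=[] holders={T1,T3,T4,T5}
Step 15: wait(T2) -> count=0 queue=[T2] holders={T1,T3,T4,T5}
Step 16: signal(T4) -> count=0 queue=[] holders={T1,T2,T3,T5}
Step 17: signal(T2) -> count=1 queue=[] holders={T1,T3,T5}
Step 18: wait(T4) -> count=0 queue=[] holders={T1,T3,T4,T5}
Step 19: signal(T1) -> count=1 queue=[] holders={T3,T4,T5}
Final holders: {T3,T4,T5} -> 3 thread(s)

Answer: 3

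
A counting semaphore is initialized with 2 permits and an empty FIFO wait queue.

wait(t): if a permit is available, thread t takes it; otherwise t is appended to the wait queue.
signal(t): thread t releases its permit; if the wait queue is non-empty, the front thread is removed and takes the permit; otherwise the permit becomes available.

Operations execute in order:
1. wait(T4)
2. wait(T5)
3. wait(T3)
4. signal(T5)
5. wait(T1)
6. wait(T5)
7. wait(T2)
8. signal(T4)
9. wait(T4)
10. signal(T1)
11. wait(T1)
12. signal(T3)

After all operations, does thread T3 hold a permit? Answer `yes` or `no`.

Answer: no

Derivation:
Step 1: wait(T4) -> count=1 queue=[] holders={T4}
Step 2: wait(T5) -> count=0 queue=[] holders={T4,T5}
Step 3: wait(T3) -> count=0 queue=[T3] holders={T4,T5}
Step 4: signal(T5) -> count=0 queue=[] holders={T3,T4}
Step 5: wait(T1) -> count=0 queue=[T1] holders={T3,T4}
Step 6: wait(T5) -> count=0 queue=[T1,T5] holders={T3,T4}
Step 7: wait(T2) -> count=0 queue=[T1,T5,T2] holders={T3,T4}
Step 8: signal(T4) -> count=0 queue=[T5,T2] holders={T1,T3}
Step 9: wait(T4) -> count=0 queue=[T5,T2,T4] holders={T1,T3}
Step 10: signal(T1) -> count=0 queue=[T2,T4] holders={T3,T5}
Step 11: wait(T1) -> count=0 queue=[T2,T4,T1] holders={T3,T5}
Step 12: signal(T3) -> count=0 queue=[T4,T1] holders={T2,T5}
Final holders: {T2,T5} -> T3 not in holders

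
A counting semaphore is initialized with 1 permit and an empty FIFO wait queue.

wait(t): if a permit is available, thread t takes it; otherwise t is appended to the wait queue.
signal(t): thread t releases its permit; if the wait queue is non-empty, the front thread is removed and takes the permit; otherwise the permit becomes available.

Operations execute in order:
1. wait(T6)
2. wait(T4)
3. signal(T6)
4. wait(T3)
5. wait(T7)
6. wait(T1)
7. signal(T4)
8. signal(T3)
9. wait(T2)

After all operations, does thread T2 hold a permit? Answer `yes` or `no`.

Step 1: wait(T6) -> count=0 queue=[] holders={T6}
Step 2: wait(T4) -> count=0 queue=[T4] holders={T6}
Step 3: signal(T6) -> count=0 queue=[] holders={T4}
Step 4: wait(T3) -> count=0 queue=[T3] holders={T4}
Step 5: wait(T7) -> count=0 queue=[T3,T7] holders={T4}
Step 6: wait(T1) -> count=0 queue=[T3,T7,T1] holders={T4}
Step 7: signal(T4) -> count=0 queue=[T7,T1] holders={T3}
Step 8: signal(T3) -> count=0 queue=[T1] holders={T7}
Step 9: wait(T2) -> count=0 queue=[T1,T2] holders={T7}
Final holders: {T7} -> T2 not in holders

Answer: no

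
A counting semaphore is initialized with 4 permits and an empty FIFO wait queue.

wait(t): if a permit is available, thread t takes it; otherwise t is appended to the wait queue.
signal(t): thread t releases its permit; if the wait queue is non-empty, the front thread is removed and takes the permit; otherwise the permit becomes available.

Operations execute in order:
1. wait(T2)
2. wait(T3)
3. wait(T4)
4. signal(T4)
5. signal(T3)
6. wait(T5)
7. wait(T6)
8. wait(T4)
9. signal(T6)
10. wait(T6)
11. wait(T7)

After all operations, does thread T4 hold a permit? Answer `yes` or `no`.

Answer: yes

Derivation:
Step 1: wait(T2) -> count=3 queue=[] holders={T2}
Step 2: wait(T3) -> count=2 queue=[] holders={T2,T3}
Step 3: wait(T4) -> count=1 queue=[] holders={T2,T3,T4}
Step 4: signal(T4) -> count=2 queue=[] holders={T2,T3}
Step 5: signal(T3) -> count=3 queue=[] holders={T2}
Step 6: wait(T5) -> count=2 queue=[] holders={T2,T5}
Step 7: wait(T6) -> count=1 queue=[] holders={T2,T5,T6}
Step 8: wait(T4) -> count=0 queue=[] holders={T2,T4,T5,T6}
Step 9: signal(T6) -> count=1 queue=[] holders={T2,T4,T5}
Step 10: wait(T6) -> count=0 queue=[] holders={T2,T4,T5,T6}
Step 11: wait(T7) -> count=0 queue=[T7] holders={T2,T4,T5,T6}
Final holders: {T2,T4,T5,T6} -> T4 in holders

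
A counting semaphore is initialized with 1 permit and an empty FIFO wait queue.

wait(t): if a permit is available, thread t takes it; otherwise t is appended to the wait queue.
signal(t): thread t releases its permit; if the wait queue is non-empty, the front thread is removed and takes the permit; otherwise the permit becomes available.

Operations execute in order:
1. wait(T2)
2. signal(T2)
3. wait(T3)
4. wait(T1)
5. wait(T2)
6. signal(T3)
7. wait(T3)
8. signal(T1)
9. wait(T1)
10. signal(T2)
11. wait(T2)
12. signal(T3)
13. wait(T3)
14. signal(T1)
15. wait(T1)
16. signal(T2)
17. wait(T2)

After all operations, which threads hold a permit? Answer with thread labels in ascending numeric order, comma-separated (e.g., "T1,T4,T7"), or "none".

Step 1: wait(T2) -> count=0 queue=[] holders={T2}
Step 2: signal(T2) -> count=1 queue=[] holders={none}
Step 3: wait(T3) -> count=0 queue=[] holders={T3}
Step 4: wait(T1) -> count=0 queue=[T1] holders={T3}
Step 5: wait(T2) -> count=0 queue=[T1,T2] holders={T3}
Step 6: signal(T3) -> count=0 queue=[T2] holders={T1}
Step 7: wait(T3) -> count=0 queue=[T2,T3] holders={T1}
Step 8: signal(T1) -> count=0 queue=[T3] holders={T2}
Step 9: wait(T1) -> count=0 queue=[T3,T1] holders={T2}
Step 10: signal(T2) -> count=0 queue=[T1] holders={T3}
Step 11: wait(T2) -> count=0 queue=[T1,T2] holders={T3}
Step 12: signal(T3) -> count=0 queue=[T2] holders={T1}
Step 13: wait(T3) -> count=0 queue=[T2,T3] holders={T1}
Step 14: signal(T1) -> count=0 queue=[T3] holders={T2}
Step 15: wait(T1) -> count=0 queue=[T3,T1] holders={T2}
Step 16: signal(T2) -> count=0 queue=[T1] holders={T3}
Step 17: wait(T2) -> count=0 queue=[T1,T2] holders={T3}
Final holders: T3

Answer: T3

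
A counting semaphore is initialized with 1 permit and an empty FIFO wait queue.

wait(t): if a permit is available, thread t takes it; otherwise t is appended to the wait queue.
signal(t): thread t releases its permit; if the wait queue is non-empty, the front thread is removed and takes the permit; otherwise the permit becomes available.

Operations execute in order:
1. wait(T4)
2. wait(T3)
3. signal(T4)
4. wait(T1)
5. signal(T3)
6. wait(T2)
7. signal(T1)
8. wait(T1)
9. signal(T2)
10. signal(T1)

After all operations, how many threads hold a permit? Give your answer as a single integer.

Step 1: wait(T4) -> count=0 queue=[] holders={T4}
Step 2: wait(T3) -> count=0 queue=[T3] holders={T4}
Step 3: signal(T4) -> count=0 queue=[] holders={T3}
Step 4: wait(T1) -> count=0 queue=[T1] holders={T3}
Step 5: signal(T3) -> count=0 queue=[] holders={T1}
Step 6: wait(T2) -> count=0 queue=[T2] holders={T1}
Step 7: signal(T1) -> count=0 queue=[] holders={T2}
Step 8: wait(T1) -> count=0 queue=[T1] holders={T2}
Step 9: signal(T2) -> count=0 queue=[] holders={T1}
Step 10: signal(T1) -> count=1 queue=[] holders={none}
Final holders: {none} -> 0 thread(s)

Answer: 0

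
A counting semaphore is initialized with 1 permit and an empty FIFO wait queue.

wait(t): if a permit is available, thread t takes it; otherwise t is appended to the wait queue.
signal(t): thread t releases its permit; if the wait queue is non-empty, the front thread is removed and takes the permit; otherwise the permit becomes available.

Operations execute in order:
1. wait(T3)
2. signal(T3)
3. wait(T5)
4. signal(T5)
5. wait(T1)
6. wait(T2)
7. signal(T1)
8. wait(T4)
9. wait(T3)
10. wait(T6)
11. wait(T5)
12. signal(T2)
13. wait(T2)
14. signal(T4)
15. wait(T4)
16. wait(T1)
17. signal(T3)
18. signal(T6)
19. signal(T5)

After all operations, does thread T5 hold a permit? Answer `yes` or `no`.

Answer: no

Derivation:
Step 1: wait(T3) -> count=0 queue=[] holders={T3}
Step 2: signal(T3) -> count=1 queue=[] holders={none}
Step 3: wait(T5) -> count=0 queue=[] holders={T5}
Step 4: signal(T5) -> count=1 queue=[] holders={none}
Step 5: wait(T1) -> count=0 queue=[] holders={T1}
Step 6: wait(T2) -> count=0 queue=[T2] holders={T1}
Step 7: signal(T1) -> count=0 queue=[] holders={T2}
Step 8: wait(T4) -> count=0 queue=[T4] holders={T2}
Step 9: wait(T3) -> count=0 queue=[T4,T3] holders={T2}
Step 10: wait(T6) -> count=0 queue=[T4,T3,T6] holders={T2}
Step 11: wait(T5) -> count=0 queue=[T4,T3,T6,T5] holders={T2}
Step 12: signal(T2) -> count=0 queue=[T3,T6,T5] holders={T4}
Step 13: wait(T2) -> count=0 queue=[T3,T6,T5,T2] holders={T4}
Step 14: signal(T4) -> count=0 queue=[T6,T5,T2] holders={T3}
Step 15: wait(T4) -> count=0 queue=[T6,T5,T2,T4] holders={T3}
Step 16: wait(T1) -> count=0 queue=[T6,T5,T2,T4,T1] holders={T3}
Step 17: signal(T3) -> count=0 queue=[T5,T2,T4,T1] holders={T6}
Step 18: signal(T6) -> count=0 queue=[T2,T4,T1] holders={T5}
Step 19: signal(T5) -> count=0 queue=[T4,T1] holders={T2}
Final holders: {T2} -> T5 not in holders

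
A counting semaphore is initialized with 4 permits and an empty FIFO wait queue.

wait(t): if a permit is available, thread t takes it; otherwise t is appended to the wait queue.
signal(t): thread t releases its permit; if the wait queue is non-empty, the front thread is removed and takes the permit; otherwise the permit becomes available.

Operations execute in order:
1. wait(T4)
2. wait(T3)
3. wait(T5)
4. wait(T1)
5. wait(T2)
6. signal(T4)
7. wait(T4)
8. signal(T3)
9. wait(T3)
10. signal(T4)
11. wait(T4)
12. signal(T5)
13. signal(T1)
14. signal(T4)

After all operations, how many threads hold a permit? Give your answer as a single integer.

Answer: 2

Derivation:
Step 1: wait(T4) -> count=3 queue=[] holders={T4}
Step 2: wait(T3) -> count=2 queue=[] holders={T3,T4}
Step 3: wait(T5) -> count=1 queue=[] holders={T3,T4,T5}
Step 4: wait(T1) -> count=0 queue=[] holders={T1,T3,T4,T5}
Step 5: wait(T2) -> count=0 queue=[T2] holders={T1,T3,T4,T5}
Step 6: signal(T4) -> count=0 queue=[] holders={T1,T2,T3,T5}
Step 7: wait(T4) -> count=0 queue=[T4] holders={T1,T2,T3,T5}
Step 8: signal(T3) -> count=0 queue=[] holders={T1,T2,T4,T5}
Step 9: wait(T3) -> count=0 queue=[T3] holders={T1,T2,T4,T5}
Step 10: signal(T4) -> count=0 queue=[] holders={T1,T2,T3,T5}
Step 11: wait(T4) -> count=0 queue=[T4] holders={T1,T2,T3,T5}
Step 12: signal(T5) -> count=0 queue=[] holders={T1,T2,T3,T4}
Step 13: signal(T1) -> count=1 queue=[] holders={T2,T3,T4}
Step 14: signal(T4) -> count=2 queue=[] holders={T2,T3}
Final holders: {T2,T3} -> 2 thread(s)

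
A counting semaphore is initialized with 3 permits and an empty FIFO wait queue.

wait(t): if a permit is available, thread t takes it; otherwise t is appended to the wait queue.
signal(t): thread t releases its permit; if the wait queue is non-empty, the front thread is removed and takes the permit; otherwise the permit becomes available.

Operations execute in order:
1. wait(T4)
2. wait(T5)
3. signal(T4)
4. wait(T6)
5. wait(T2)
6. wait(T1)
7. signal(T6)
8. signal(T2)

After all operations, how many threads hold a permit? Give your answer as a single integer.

Answer: 2

Derivation:
Step 1: wait(T4) -> count=2 queue=[] holders={T4}
Step 2: wait(T5) -> count=1 queue=[] holders={T4,T5}
Step 3: signal(T4) -> count=2 queue=[] holders={T5}
Step 4: wait(T6) -> count=1 queue=[] holders={T5,T6}
Step 5: wait(T2) -> count=0 queue=[] holders={T2,T5,T6}
Step 6: wait(T1) -> count=0 queue=[T1] holders={T2,T5,T6}
Step 7: signal(T6) -> count=0 queue=[] holders={T1,T2,T5}
Step 8: signal(T2) -> count=1 queue=[] holders={T1,T5}
Final holders: {T1,T5} -> 2 thread(s)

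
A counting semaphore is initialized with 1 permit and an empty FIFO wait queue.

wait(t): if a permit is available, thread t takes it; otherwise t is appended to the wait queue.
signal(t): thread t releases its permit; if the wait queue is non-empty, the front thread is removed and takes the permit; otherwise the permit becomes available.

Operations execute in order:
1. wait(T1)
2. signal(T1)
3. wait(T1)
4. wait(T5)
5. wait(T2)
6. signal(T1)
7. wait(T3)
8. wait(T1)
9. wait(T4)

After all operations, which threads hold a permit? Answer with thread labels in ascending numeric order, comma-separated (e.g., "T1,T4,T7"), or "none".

Answer: T5

Derivation:
Step 1: wait(T1) -> count=0 queue=[] holders={T1}
Step 2: signal(T1) -> count=1 queue=[] holders={none}
Step 3: wait(T1) -> count=0 queue=[] holders={T1}
Step 4: wait(T5) -> count=0 queue=[T5] holders={T1}
Step 5: wait(T2) -> count=0 queue=[T5,T2] holders={T1}
Step 6: signal(T1) -> count=0 queue=[T2] holders={T5}
Step 7: wait(T3) -> count=0 queue=[T2,T3] holders={T5}
Step 8: wait(T1) -> count=0 queue=[T2,T3,T1] holders={T5}
Step 9: wait(T4) -> count=0 queue=[T2,T3,T1,T4] holders={T5}
Final holders: T5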